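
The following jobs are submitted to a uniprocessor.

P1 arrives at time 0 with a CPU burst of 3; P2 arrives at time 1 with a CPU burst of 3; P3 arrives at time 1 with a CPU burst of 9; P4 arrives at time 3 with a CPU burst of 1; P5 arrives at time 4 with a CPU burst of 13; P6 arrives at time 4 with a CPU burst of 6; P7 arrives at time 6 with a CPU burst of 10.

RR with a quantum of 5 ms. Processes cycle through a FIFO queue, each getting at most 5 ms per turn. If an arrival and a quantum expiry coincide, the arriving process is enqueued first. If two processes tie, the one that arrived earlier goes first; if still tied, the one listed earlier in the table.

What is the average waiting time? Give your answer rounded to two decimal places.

16.00

Timeline: | P1 0-3 | P2 3-6 | P3 6-11 | P4 11-12 | P5 12-17 | P6 17-22 | P7 22-27 | P3 27-31 | P5 31-36 | P6 36-37 | P7 37-42 | P5 42-45 |
Completion: P1=3  P2=6  P3=31  P4=12  P5=45  P6=37  P7=42
Waiting times: P1=0, P2=2, P3=21, P4=8, P5=28, P6=27, P7=26
Average waiting = (0+2+21+8+28+27+26) / 7 = 112/7 = 16.00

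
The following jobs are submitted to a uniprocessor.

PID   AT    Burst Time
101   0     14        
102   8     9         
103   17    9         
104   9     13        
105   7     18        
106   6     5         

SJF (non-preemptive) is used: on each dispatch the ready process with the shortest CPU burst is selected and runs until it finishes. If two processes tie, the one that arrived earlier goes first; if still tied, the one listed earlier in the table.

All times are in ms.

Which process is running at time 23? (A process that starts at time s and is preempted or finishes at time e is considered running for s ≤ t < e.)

Schedule: | 101 0-14 | 106 14-19 | 102 19-28 | 103 28-37 | 104 37-50 | 105 50-68 |
Completion: 101=14  102=28  103=37  104=50  105=68  106=19
Turnaround (C−A): 101=14  102=20  103=20  104=41  105=61  106=13

102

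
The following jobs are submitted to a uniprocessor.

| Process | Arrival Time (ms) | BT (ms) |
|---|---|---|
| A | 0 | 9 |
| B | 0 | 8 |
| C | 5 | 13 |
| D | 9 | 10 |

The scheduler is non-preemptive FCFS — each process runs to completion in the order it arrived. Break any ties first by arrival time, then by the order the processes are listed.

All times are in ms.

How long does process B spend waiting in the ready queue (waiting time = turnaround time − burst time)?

9

Schedule: | A 0-9 | B 9-17 | C 17-30 | D 30-40 |
Completion: A=9  B=17  C=30  D=40
Waiting(B) = turnaround − burst = 17 − 8 = 9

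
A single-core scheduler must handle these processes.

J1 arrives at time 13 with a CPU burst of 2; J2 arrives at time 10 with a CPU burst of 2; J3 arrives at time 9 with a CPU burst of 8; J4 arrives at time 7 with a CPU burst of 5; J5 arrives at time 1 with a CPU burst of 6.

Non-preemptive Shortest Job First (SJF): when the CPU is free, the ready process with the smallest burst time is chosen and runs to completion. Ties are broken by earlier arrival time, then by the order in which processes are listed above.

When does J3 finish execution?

24

Gantt: | idle 0-1 | J5 1-7 | J4 7-12 | J2 12-14 | J1 14-16 | J3 16-24 |
Completion: J1=16  J2=14  J3=24  J4=12  J5=7
Turnaround (C−A): J1=3  J2=4  J3=15  J4=5  J5=6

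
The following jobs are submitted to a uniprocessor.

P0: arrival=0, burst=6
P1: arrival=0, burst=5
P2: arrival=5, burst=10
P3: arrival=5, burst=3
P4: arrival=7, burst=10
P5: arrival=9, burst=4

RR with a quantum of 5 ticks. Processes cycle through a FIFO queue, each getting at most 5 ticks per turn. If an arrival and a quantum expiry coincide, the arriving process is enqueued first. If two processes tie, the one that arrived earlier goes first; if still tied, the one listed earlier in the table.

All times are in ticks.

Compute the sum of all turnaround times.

120

Timeline: | P0 0-5 | P1 5-10 | P2 10-15 | P3 15-18 | P0 18-19 | P4 19-24 | P5 24-28 | P2 28-33 | P4 33-38 |
Completion: P0=19  P1=10  P2=33  P3=18  P4=38  P5=28
Turnaround (C−A): P0=19  P1=10  P2=28  P3=13  P4=31  P5=19
Turnaround = completion − arrival: P0=19, P1=10, P2=28, P3=13, P4=31, P5=19
Total turnaround = 19 + 10 + 28 + 13 + 31 + 19 = 120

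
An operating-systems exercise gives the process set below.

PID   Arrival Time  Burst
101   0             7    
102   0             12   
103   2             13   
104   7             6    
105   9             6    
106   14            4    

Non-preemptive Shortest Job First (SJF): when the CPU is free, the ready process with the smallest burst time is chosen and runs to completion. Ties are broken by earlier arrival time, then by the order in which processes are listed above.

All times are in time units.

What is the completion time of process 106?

23

Timeline: | 101 0-7 | 104 7-13 | 105 13-19 | 106 19-23 | 102 23-35 | 103 35-48 |
Completion: 101=7  102=35  103=48  104=13  105=19  106=23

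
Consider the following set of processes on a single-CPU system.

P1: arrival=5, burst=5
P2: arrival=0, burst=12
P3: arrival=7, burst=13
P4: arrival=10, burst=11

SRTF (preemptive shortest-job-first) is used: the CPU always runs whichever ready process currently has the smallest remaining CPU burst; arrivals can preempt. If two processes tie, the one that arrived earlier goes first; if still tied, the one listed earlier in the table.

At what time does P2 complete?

17

Timeline: | P2 0-5 | P1 5-10 | P2 10-17 | P4 17-28 | P3 28-41 |
Completion: P1=10  P2=17  P3=41  P4=28
Turnaround (C−A): P1=5  P2=17  P3=34  P4=18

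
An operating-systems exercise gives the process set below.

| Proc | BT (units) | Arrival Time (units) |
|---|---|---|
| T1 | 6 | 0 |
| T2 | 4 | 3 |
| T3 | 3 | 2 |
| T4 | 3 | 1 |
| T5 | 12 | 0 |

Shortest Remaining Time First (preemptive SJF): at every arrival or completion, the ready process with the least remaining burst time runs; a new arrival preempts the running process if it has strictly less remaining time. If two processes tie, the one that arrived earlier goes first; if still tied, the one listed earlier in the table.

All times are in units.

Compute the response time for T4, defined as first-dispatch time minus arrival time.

Schedule: | T1 0-1 | T4 1-4 | T3 4-7 | T2 7-11 | T1 11-16 | T5 16-28 |
Completion: T1=16  T2=11  T3=7  T4=4  T5=28
Response(T4) = first start − arrival = 1 − 1 = 0

0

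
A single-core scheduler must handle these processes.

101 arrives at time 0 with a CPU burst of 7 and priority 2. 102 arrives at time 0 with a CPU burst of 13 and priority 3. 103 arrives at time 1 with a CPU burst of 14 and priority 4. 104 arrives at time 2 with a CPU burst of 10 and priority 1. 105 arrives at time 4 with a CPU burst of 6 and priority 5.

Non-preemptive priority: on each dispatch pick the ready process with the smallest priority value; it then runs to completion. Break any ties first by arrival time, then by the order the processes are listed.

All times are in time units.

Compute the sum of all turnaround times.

141

Gantt: | 101 0-7 | 104 7-17 | 102 17-30 | 103 30-44 | 105 44-50 |
Completion: 101=7  102=30  103=44  104=17  105=50
Turnaround = completion − arrival: 101=7, 102=30, 103=43, 104=15, 105=46
Total turnaround = 7 + 30 + 43 + 15 + 46 = 141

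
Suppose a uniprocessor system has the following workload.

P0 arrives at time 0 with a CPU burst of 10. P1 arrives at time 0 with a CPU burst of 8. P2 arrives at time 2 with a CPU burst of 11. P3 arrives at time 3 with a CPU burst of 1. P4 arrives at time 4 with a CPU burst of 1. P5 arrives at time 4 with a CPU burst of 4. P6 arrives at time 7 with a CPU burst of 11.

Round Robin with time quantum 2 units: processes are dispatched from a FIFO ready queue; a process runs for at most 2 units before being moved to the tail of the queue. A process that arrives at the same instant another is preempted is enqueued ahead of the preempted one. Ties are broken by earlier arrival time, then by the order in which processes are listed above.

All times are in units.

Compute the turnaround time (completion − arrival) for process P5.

18

Schedule: | P0 0-2 | P1 2-4 | P2 4-6 | P0 6-8 | P3 8-9 | P4 9-10 | P5 10-12 | P1 12-14 | P2 14-16 | P6 16-18 | P0 18-20 | P5 20-22 | P1 22-24 | P2 24-26 | P6 26-28 | P0 28-30 | P1 30-32 | P2 32-34 | P6 34-36 | P0 36-38 | P2 38-40 | P6 40-42 | P2 42-43 | P6 43-46 |
Completion: P0=38  P1=32  P2=43  P3=9  P4=10  P5=22  P6=46
Turnaround(P5) = completion − arrival = 22 − 4 = 18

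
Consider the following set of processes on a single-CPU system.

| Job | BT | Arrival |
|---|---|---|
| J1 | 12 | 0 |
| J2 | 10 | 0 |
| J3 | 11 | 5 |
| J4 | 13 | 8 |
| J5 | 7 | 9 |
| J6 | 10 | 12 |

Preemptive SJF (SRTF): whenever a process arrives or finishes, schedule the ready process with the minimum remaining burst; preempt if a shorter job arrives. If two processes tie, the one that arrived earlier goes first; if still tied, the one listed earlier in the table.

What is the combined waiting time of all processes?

Gantt: | J2 0-10 | J5 10-17 | J6 17-27 | J3 27-38 | J1 38-50 | J4 50-63 |
Completion: J1=50  J2=10  J3=38  J4=63  J5=17  J6=27
Waiting = turnaround − burst: J1=38, J2=0, J3=22, J4=42, J5=1, J6=5
Total waiting = 38 + 0 + 22 + 42 + 1 + 5 = 108

108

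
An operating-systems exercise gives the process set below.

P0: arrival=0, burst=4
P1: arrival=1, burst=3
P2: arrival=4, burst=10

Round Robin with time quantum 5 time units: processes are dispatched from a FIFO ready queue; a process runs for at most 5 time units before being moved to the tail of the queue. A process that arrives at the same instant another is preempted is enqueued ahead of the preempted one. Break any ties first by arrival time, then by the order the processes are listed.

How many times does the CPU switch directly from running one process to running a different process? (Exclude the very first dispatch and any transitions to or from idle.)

2

Schedule: | P0 0-4 | P1 4-7 | P2 7-17 |
Completion: P0=4  P1=7  P2=17
Turnaround (C−A): P0=4  P1=6  P2=13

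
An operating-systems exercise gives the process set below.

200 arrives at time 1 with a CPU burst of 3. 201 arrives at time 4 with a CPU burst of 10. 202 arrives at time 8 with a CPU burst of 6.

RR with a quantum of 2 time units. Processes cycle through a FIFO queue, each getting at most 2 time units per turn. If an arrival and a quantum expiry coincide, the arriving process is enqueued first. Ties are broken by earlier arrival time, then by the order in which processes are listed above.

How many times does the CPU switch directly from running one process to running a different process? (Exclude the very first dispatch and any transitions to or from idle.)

Gantt: | idle 0-1 | 200 1-4 | 201 4-8 | 202 8-10 | 201 10-12 | 202 12-14 | 201 14-16 | 202 16-18 | 201 18-20 |
Completion: 200=4  201=20  202=18

7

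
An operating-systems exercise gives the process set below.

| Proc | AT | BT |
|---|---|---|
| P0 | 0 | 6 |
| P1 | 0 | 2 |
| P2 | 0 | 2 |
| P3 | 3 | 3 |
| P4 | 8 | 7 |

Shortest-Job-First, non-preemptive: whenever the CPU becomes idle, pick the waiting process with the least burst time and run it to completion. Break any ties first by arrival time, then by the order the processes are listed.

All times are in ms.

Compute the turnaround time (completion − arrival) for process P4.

12

Gantt: | P1 0-2 | P2 2-4 | P3 4-7 | P0 7-13 | P4 13-20 |
Completion: P0=13  P1=2  P2=4  P3=7  P4=20
Turnaround (C−A): P0=13  P1=2  P2=4  P3=4  P4=12
Turnaround(P4) = completion − arrival = 20 − 8 = 12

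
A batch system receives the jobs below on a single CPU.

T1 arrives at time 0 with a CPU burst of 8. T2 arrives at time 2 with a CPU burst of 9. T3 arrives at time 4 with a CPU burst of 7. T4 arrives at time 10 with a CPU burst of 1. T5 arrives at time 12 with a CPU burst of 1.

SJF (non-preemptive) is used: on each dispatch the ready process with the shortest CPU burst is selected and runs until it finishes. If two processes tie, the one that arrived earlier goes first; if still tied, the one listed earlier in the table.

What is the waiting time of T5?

Schedule: | T1 0-8 | T3 8-15 | T4 15-16 | T5 16-17 | T2 17-26 |
Completion: T1=8  T2=26  T3=15  T4=16  T5=17
Waiting(T5) = turnaround − burst = 5 − 1 = 4

4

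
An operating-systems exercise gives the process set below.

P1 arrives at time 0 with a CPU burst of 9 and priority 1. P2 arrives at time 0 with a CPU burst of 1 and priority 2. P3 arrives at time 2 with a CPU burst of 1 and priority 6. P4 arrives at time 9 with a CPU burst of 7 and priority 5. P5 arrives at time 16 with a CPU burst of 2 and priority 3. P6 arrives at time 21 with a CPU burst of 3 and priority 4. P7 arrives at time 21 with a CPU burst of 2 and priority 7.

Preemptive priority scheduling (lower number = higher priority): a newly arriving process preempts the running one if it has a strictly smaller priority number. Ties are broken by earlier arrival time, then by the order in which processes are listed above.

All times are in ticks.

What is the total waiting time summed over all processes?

Gantt: | P1 0-9 | P2 9-10 | P4 10-16 | P5 16-18 | P4 18-19 | P3 19-20 | idle 20-21 | P6 21-24 | P7 24-26 |
Completion: P1=9  P2=10  P3=20  P4=19  P5=18  P6=24  P7=26
Waiting = turnaround − burst: P1=0, P2=9, P3=17, P4=3, P5=0, P6=0, P7=3
Total waiting = 0 + 9 + 17 + 3 + 0 + 0 + 3 = 32

32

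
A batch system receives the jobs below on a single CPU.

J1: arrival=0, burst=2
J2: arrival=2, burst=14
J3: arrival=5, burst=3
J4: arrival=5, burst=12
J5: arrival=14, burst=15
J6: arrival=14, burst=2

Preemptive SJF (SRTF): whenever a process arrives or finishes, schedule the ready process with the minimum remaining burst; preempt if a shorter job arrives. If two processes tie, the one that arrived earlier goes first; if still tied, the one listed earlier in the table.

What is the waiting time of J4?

Gantt: | J1 0-2 | J2 2-5 | J3 5-8 | J2 8-14 | J6 14-16 | J2 16-21 | J4 21-33 | J5 33-48 |
Completion: J1=2  J2=21  J3=8  J4=33  J5=48  J6=16
Waiting(J4) = turnaround − burst = 28 − 12 = 16

16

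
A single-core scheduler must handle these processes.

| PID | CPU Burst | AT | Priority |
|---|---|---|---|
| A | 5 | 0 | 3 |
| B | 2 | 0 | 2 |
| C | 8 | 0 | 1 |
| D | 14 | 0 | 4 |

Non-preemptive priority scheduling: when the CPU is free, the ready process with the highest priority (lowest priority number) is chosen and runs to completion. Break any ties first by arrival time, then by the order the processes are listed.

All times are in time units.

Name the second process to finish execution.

Gantt: | C 0-8 | B 8-10 | A 10-15 | D 15-29 |
Completion: A=15  B=10  C=8  D=29
Finish order: C → B → A → D

B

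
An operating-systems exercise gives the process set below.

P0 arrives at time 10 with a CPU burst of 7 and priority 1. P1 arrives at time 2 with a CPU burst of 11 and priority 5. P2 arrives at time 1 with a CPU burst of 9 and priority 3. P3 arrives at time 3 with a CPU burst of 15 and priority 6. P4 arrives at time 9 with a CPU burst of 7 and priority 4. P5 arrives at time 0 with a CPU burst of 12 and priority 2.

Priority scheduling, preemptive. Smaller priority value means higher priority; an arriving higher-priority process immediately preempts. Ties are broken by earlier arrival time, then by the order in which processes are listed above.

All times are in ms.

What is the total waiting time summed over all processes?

Gantt: | P5 0-10 | P0 10-17 | P5 17-19 | P2 19-28 | P4 28-35 | P1 35-46 | P3 46-61 |
Completion: P0=17  P1=46  P2=28  P3=61  P4=35  P5=19
Turnaround (C−A): P0=7  P1=44  P2=27  P3=58  P4=26  P5=19
Waiting = turnaround − burst: P0=0, P1=33, P2=18, P3=43, P4=19, P5=7
Total waiting = 0 + 33 + 18 + 43 + 19 + 7 = 120

120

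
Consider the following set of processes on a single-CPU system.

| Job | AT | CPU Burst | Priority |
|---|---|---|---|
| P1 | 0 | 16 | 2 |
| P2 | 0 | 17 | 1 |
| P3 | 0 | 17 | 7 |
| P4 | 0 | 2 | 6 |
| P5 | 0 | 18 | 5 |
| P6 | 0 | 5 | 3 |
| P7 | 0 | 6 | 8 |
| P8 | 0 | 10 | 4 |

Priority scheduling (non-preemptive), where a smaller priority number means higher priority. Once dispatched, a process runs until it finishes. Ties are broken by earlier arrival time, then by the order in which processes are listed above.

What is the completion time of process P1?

Gantt: | P2 0-17 | P1 17-33 | P6 33-38 | P8 38-48 | P5 48-66 | P4 66-68 | P3 68-85 | P7 85-91 |
Completion: P1=33  P2=17  P3=85  P4=68  P5=66  P6=38  P7=91  P8=48

33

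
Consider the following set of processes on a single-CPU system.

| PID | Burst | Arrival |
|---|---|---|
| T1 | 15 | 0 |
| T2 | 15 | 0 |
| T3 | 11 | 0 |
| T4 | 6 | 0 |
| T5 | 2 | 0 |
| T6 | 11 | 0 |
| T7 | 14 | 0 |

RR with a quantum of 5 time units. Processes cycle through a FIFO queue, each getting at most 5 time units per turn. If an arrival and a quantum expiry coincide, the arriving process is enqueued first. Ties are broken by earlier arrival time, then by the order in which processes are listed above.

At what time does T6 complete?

70

Timeline: | T1 0-5 | T2 5-10 | T3 10-15 | T4 15-20 | T5 20-22 | T6 22-27 | T7 27-32 | T1 32-37 | T2 37-42 | T3 42-47 | T4 47-48 | T6 48-53 | T7 53-58 | T1 58-63 | T2 63-68 | T3 68-69 | T6 69-70 | T7 70-74 |
Completion: T1=63  T2=68  T3=69  T4=48  T5=22  T6=70  T7=74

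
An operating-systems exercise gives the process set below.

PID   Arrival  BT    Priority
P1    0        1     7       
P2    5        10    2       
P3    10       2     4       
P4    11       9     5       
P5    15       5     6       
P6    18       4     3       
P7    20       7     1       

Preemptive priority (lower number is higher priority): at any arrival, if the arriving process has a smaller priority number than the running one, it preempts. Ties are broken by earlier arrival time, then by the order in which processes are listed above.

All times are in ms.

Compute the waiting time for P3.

Schedule: | P1 0-1 | idle 1-5 | P2 5-15 | P3 15-17 | P4 17-18 | P6 18-20 | P7 20-27 | P6 27-29 | P4 29-37 | P5 37-42 |
Completion: P1=1  P2=15  P3=17  P4=37  P5=42  P6=29  P7=27
Turnaround (C−A): P1=1  P2=10  P3=7  P4=26  P5=27  P6=11  P7=7
Waiting(P3) = turnaround − burst = 7 − 2 = 5

5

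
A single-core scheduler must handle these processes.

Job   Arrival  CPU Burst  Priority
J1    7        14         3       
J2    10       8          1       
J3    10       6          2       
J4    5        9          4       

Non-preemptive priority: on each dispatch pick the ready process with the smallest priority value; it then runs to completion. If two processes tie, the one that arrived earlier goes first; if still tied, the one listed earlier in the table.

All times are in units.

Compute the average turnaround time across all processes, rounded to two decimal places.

Schedule: | idle 0-5 | J4 5-14 | J2 14-22 | J3 22-28 | J1 28-42 |
Completion: J1=42  J2=22  J3=28  J4=14
Turnaround times: J1=35, J2=12, J3=18, J4=9
Average turnaround = (35+12+18+9) / 4 = 74/4 = 18.50

18.50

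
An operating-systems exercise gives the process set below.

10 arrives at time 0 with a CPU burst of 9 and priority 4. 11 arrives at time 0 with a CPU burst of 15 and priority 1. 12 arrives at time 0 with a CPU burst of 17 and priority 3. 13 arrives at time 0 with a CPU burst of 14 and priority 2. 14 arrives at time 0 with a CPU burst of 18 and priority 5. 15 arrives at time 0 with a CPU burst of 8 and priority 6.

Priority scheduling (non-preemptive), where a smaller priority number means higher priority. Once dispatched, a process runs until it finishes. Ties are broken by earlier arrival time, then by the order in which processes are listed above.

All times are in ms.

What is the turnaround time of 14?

Gantt: | 11 0-15 | 13 15-29 | 12 29-46 | 10 46-55 | 14 55-73 | 15 73-81 |
Completion: 10=55  11=15  12=46  13=29  14=73  15=81
Turnaround(14) = completion − arrival = 73 − 0 = 73

73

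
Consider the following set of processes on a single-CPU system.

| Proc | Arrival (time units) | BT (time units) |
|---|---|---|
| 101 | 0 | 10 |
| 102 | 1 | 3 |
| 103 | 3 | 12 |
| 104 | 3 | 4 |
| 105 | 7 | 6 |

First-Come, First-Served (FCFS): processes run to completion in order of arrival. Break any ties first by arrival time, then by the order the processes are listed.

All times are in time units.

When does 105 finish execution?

35

Timeline: | 101 0-10 | 102 10-13 | 103 13-25 | 104 25-29 | 105 29-35 |
Completion: 101=10  102=13  103=25  104=29  105=35
Turnaround (C−A): 101=10  102=12  103=22  104=26  105=28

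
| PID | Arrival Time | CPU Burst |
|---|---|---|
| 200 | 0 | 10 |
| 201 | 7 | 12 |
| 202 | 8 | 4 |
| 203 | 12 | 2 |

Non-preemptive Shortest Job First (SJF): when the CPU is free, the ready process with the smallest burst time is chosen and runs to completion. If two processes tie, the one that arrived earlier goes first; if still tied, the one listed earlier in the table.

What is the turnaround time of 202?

Timeline: | 200 0-10 | 202 10-14 | 203 14-16 | 201 16-28 |
Completion: 200=10  201=28  202=14  203=16
Turnaround(202) = completion − arrival = 14 − 8 = 6

6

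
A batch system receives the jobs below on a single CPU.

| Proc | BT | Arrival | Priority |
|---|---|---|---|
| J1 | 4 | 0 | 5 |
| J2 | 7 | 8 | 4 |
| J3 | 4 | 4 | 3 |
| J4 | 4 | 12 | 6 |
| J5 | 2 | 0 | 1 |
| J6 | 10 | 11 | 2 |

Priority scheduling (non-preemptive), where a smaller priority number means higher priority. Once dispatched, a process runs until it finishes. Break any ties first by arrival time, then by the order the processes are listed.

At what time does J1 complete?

6

Schedule: | J5 0-2 | J1 2-6 | J3 6-10 | J2 10-17 | J6 17-27 | J4 27-31 |
Completion: J1=6  J2=17  J3=10  J4=31  J5=2  J6=27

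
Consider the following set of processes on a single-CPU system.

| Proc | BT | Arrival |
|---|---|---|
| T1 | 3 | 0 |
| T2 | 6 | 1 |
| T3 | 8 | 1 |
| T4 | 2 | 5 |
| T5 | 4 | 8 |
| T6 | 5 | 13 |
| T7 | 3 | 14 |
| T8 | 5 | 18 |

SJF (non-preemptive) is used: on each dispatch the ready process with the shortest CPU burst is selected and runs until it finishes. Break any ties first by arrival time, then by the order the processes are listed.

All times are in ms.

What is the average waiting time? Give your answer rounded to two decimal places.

5.88

Gantt: | T1 0-3 | T2 3-9 | T4 9-11 | T5 11-15 | T7 15-18 | T6 18-23 | T8 23-28 | T3 28-36 |
Completion: T1=3  T2=9  T3=36  T4=11  T5=15  T6=23  T7=18  T8=28
Waiting times: T1=0, T2=2, T3=27, T4=4, T5=3, T6=5, T7=1, T8=5
Average waiting = (0+2+27+4+3+5+1+5) / 8 = 47/8 = 5.88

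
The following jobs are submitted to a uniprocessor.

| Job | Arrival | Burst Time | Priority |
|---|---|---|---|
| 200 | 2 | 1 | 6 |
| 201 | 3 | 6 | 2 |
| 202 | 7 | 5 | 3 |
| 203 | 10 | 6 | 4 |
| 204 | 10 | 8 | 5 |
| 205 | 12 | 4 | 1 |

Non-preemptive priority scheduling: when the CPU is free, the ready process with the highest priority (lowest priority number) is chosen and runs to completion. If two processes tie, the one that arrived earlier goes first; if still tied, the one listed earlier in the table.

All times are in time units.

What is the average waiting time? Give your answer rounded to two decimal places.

Schedule: | idle 0-2 | 200 2-3 | 201 3-9 | 202 9-14 | 205 14-18 | 203 18-24 | 204 24-32 |
Completion: 200=3  201=9  202=14  203=24  204=32  205=18
Turnaround (C−A): 200=1  201=6  202=7  203=14  204=22  205=6
Waiting times: 200=0, 201=0, 202=2, 203=8, 204=14, 205=2
Average waiting = (0+0+2+8+14+2) / 6 = 26/6 = 4.33

4.33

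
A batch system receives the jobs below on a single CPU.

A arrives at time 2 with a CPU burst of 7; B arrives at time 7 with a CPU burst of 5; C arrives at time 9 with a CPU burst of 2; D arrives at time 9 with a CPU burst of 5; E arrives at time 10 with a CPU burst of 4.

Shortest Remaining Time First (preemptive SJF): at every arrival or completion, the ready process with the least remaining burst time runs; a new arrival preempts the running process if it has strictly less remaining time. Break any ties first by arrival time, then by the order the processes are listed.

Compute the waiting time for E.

1

Gantt: | idle 0-2 | A 2-9 | C 9-11 | E 11-15 | B 15-20 | D 20-25 |
Completion: A=9  B=20  C=11  D=25  E=15
Turnaround (C−A): A=7  B=13  C=2  D=16  E=5
Waiting(E) = turnaround − burst = 5 − 4 = 1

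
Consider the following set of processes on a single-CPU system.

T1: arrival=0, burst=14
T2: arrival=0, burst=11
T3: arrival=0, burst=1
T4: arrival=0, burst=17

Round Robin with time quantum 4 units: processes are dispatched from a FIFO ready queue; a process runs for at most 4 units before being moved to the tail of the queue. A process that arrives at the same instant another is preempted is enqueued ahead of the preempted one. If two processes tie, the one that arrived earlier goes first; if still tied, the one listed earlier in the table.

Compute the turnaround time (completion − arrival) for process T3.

9

Gantt: | T1 0-4 | T2 4-8 | T3 8-9 | T4 9-13 | T1 13-17 | T2 17-21 | T4 21-25 | T1 25-29 | T2 29-32 | T4 32-36 | T1 36-38 | T4 38-43 |
Completion: T1=38  T2=32  T3=9  T4=43
Turnaround (C−A): T1=38  T2=32  T3=9  T4=43
Turnaround(T3) = completion − arrival = 9 − 0 = 9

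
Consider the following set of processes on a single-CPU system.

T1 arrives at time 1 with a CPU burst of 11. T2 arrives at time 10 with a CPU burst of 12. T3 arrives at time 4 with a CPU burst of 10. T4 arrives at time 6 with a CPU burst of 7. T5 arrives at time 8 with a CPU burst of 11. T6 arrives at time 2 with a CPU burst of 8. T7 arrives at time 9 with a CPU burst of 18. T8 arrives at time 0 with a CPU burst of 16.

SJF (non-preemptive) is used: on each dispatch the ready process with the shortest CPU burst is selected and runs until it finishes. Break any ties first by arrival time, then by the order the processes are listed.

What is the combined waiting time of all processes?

261

Gantt: | T8 0-16 | T4 16-23 | T6 23-31 | T3 31-41 | T1 41-52 | T5 52-63 | T2 63-75 | T7 75-93 |
Completion: T1=52  T2=75  T3=41  T4=23  T5=63  T6=31  T7=93  T8=16
Turnaround (C−A): T1=51  T2=65  T3=37  T4=17  T5=55  T6=29  T7=84  T8=16
Waiting = turnaround − burst: T1=40, T2=53, T3=27, T4=10, T5=44, T6=21, T7=66, T8=0
Total waiting = 40 + 53 + 27 + 10 + 44 + 21 + 66 + 0 = 261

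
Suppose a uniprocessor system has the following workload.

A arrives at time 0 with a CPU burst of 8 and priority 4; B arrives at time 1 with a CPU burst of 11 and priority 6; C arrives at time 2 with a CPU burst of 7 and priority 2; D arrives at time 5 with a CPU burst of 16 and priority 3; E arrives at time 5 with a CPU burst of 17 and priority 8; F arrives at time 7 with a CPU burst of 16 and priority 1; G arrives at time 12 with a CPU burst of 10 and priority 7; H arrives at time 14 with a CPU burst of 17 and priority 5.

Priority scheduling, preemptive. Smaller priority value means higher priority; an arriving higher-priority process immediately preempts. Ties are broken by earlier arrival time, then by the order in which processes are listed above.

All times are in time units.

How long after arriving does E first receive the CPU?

Gantt: | A 0-2 | C 2-7 | F 7-23 | C 23-25 | D 25-41 | A 41-47 | H 47-64 | B 64-75 | G 75-85 | E 85-102 |
Completion: A=47  B=75  C=25  D=41  E=102  F=23  G=85  H=64
Turnaround (C−A): A=47  B=74  C=23  D=36  E=97  F=16  G=73  H=50
Response(E) = first start − arrival = 85 − 5 = 80

80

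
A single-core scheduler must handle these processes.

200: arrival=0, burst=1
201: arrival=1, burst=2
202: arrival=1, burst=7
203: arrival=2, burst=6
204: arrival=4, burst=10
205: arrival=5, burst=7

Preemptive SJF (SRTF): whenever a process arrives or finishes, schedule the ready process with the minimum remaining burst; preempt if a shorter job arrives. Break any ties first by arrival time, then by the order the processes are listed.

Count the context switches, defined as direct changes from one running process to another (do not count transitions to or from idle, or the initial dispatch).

Timeline: | 200 0-1 | 201 1-3 | 203 3-9 | 202 9-16 | 205 16-23 | 204 23-33 |
Completion: 200=1  201=3  202=16  203=9  204=33  205=23
Turnaround (C−A): 200=1  201=2  202=15  203=7  204=29  205=18

5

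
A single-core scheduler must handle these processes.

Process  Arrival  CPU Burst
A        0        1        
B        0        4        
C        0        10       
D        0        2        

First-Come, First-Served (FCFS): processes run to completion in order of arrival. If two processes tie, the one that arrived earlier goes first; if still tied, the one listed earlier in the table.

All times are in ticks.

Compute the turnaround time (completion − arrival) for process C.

15

Schedule: | A 0-1 | B 1-5 | C 5-15 | D 15-17 |
Completion: A=1  B=5  C=15  D=17
Turnaround(C) = completion − arrival = 15 − 0 = 15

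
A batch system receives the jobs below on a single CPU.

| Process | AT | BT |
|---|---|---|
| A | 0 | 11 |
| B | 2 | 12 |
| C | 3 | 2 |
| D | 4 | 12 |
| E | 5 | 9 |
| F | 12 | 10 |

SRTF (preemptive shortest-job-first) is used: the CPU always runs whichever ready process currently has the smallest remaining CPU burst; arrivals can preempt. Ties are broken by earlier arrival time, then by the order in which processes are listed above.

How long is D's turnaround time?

52

Schedule: | A 0-3 | C 3-5 | A 5-13 | E 13-22 | F 22-32 | B 32-44 | D 44-56 |
Completion: A=13  B=44  C=5  D=56  E=22  F=32
Turnaround (C−A): A=13  B=42  C=2  D=52  E=17  F=20
Turnaround(D) = completion − arrival = 56 − 4 = 52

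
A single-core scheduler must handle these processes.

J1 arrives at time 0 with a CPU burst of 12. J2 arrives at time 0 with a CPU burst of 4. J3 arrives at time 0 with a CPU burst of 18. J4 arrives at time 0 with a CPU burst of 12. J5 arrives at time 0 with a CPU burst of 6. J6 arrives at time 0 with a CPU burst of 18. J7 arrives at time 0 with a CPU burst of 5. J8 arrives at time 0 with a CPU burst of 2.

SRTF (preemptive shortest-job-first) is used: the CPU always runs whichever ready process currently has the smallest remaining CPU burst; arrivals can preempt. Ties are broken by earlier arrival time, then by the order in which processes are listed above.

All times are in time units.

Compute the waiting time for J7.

6

Schedule: | J8 0-2 | J2 2-6 | J7 6-11 | J5 11-17 | J1 17-29 | J4 29-41 | J3 41-59 | J6 59-77 |
Completion: J1=29  J2=6  J3=59  J4=41  J5=17  J6=77  J7=11  J8=2
Turnaround (C−A): J1=29  J2=6  J3=59  J4=41  J5=17  J6=77  J7=11  J8=2
Waiting(J7) = turnaround − burst = 11 − 5 = 6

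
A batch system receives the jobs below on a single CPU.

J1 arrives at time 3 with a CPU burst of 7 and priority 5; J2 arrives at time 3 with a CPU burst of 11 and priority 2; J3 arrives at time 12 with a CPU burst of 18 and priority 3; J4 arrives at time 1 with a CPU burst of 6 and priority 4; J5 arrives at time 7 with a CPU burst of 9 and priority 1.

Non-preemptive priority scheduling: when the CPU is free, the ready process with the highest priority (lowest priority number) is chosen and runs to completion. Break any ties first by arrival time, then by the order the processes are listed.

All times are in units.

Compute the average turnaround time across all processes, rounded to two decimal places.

24.20

Timeline: | idle 0-1 | J4 1-7 | J5 7-16 | J2 16-27 | J3 27-45 | J1 45-52 |
Completion: J1=52  J2=27  J3=45  J4=7  J5=16
Turnaround (C−A): J1=49  J2=24  J3=33  J4=6  J5=9
Turnaround times: J1=49, J2=24, J3=33, J4=6, J5=9
Average turnaround = (49+24+33+6+9) / 5 = 121/5 = 24.20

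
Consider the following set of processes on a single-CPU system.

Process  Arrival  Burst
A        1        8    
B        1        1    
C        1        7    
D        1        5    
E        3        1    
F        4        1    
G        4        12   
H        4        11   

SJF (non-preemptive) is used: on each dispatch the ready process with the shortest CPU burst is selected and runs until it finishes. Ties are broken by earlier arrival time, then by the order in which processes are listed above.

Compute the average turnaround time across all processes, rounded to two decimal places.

Timeline: | idle 0-1 | B 1-2 | D 2-7 | E 7-8 | F 8-9 | C 9-16 | A 16-24 | H 24-35 | G 35-47 |
Completion: A=24  B=2  C=16  D=7  E=8  F=9  G=47  H=35
Turnaround times: A=23, B=1, C=15, D=6, E=5, F=5, G=43, H=31
Average turnaround = (23+1+15+6+5+5+43+31) / 8 = 129/8 = 16.13

16.13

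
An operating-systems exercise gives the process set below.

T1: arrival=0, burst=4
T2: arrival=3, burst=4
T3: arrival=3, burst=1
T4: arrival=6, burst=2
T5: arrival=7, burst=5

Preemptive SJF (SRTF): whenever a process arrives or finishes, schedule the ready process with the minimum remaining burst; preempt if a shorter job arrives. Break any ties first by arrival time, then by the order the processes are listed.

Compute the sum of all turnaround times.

25

Schedule: | T1 0-4 | T3 4-5 | T2 5-6 | T4 6-8 | T2 8-11 | T5 11-16 |
Completion: T1=4  T2=11  T3=5  T4=8  T5=16
Turnaround = completion − arrival: T1=4, T2=8, T3=2, T4=2, T5=9
Total turnaround = 4 + 8 + 2 + 2 + 9 = 25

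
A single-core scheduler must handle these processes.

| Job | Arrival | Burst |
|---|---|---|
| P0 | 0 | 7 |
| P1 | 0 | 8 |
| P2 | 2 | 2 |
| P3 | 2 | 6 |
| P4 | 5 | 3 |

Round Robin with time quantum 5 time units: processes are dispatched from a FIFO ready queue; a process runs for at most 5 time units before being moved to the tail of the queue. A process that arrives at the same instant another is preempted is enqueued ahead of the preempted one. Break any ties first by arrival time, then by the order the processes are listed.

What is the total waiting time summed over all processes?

Timeline: | P0 0-5 | P1 5-10 | P2 10-12 | P3 12-17 | P4 17-20 | P0 20-22 | P1 22-25 | P3 25-26 |
Completion: P0=22  P1=25  P2=12  P3=26  P4=20
Turnaround (C−A): P0=22  P1=25  P2=10  P3=24  P4=15
Waiting = turnaround − burst: P0=15, P1=17, P2=8, P3=18, P4=12
Total waiting = 15 + 17 + 8 + 18 + 12 = 70

70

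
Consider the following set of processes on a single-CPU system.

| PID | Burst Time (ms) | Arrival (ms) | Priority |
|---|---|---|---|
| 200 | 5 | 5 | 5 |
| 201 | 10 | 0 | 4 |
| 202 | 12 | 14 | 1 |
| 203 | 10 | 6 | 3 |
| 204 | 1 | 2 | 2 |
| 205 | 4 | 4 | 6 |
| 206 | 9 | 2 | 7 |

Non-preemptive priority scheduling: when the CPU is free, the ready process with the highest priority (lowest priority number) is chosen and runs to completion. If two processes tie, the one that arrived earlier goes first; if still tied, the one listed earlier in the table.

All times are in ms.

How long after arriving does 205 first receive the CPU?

34

Gantt: | 201 0-10 | 204 10-11 | 203 11-21 | 202 21-33 | 200 33-38 | 205 38-42 | 206 42-51 |
Completion: 200=38  201=10  202=33  203=21  204=11  205=42  206=51
Response(205) = first start − arrival = 38 − 4 = 34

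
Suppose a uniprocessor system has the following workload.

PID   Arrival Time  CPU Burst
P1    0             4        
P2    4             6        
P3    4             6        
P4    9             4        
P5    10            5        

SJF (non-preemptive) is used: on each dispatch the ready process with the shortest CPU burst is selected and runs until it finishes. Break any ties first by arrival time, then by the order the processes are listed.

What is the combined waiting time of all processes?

Timeline: | P1 0-4 | P2 4-10 | P4 10-14 | P5 14-19 | P3 19-25 |
Completion: P1=4  P2=10  P3=25  P4=14  P5=19
Waiting = turnaround − burst: P1=0, P2=0, P3=15, P4=1, P5=4
Total waiting = 0 + 0 + 15 + 1 + 4 = 20

20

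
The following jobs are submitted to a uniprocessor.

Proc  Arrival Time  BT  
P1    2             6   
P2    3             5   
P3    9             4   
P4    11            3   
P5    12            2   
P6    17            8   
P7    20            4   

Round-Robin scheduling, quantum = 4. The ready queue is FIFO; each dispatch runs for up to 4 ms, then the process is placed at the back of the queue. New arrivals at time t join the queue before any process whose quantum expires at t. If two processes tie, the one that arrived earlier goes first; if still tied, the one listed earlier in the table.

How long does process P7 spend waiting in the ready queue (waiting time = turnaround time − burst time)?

Gantt: | idle 0-2 | P1 2-6 | P2 6-10 | P1 10-12 | P3 12-16 | P2 16-17 | P4 17-20 | P5 20-22 | P6 22-26 | P7 26-30 | P6 30-34 |
Completion: P1=12  P2=17  P3=16  P4=20  P5=22  P6=34  P7=30
Turnaround (C−A): P1=10  P2=14  P3=7  P4=9  P5=10  P6=17  P7=10
Waiting(P7) = turnaround − burst = 10 − 4 = 6

6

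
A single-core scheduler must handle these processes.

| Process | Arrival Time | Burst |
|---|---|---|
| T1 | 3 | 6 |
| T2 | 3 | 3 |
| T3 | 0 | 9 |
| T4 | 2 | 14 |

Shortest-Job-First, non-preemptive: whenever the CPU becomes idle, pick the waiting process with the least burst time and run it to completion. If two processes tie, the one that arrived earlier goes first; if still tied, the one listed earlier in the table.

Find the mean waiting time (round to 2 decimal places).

Schedule: | T3 0-9 | T2 9-12 | T1 12-18 | T4 18-32 |
Completion: T1=18  T2=12  T3=9  T4=32
Waiting times: T1=9, T2=6, T3=0, T4=16
Average waiting = (9+6+0+16) / 4 = 31/4 = 7.75

7.75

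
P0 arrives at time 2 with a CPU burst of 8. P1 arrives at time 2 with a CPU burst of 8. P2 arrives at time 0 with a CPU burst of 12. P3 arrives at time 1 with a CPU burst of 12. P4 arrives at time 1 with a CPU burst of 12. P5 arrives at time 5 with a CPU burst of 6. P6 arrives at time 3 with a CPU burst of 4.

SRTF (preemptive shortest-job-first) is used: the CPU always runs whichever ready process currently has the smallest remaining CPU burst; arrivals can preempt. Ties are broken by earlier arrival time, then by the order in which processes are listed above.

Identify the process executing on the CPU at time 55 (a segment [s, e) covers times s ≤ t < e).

Timeline: | P2 0-2 | P0 2-3 | P6 3-7 | P5 7-13 | P0 13-20 | P1 20-28 | P2 28-38 | P3 38-50 | P4 50-62 |
Completion: P0=20  P1=28  P2=38  P3=50  P4=62  P5=13  P6=7
Turnaround (C−A): P0=18  P1=26  P2=38  P3=49  P4=61  P5=8  P6=4

P4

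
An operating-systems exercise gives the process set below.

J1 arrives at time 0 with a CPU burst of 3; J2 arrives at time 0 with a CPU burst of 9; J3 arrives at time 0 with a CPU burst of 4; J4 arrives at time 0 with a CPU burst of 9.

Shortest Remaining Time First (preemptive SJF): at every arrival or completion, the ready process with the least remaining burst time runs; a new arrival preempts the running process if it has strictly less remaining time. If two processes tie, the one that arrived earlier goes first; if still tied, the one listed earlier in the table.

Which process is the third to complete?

J2

Gantt: | J1 0-3 | J3 3-7 | J2 7-16 | J4 16-25 |
Completion: J1=3  J2=16  J3=7  J4=25
Finish order: J1 → J3 → J2 → J4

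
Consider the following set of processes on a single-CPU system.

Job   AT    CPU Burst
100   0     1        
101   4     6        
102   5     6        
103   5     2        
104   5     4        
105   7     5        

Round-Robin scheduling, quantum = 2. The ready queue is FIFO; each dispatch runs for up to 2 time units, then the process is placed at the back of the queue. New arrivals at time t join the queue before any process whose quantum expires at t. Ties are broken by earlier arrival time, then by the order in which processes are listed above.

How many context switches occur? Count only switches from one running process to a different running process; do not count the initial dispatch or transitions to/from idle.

Gantt: | 100 0-1 | idle 1-4 | 101 4-6 | 102 6-8 | 103 8-10 | 104 10-12 | 101 12-14 | 105 14-16 | 102 16-18 | 104 18-20 | 101 20-22 | 105 22-24 | 102 24-26 | 105 26-27 |
Completion: 100=1  101=22  102=26  103=10  104=20  105=27
Turnaround (C−A): 100=1  101=18  102=21  103=5  104=15  105=20

11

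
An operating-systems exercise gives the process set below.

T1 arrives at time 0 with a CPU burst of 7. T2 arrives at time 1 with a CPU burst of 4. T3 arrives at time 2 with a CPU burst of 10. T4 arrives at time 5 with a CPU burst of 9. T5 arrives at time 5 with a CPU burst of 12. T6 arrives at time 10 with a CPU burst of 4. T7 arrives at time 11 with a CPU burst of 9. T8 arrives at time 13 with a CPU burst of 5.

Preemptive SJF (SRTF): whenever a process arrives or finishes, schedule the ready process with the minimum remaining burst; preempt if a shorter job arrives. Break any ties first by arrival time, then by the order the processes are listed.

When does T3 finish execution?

Timeline: | T1 0-1 | T2 1-5 | T1 5-11 | T6 11-15 | T8 15-20 | T4 20-29 | T7 29-38 | T3 38-48 | T5 48-60 |
Completion: T1=11  T2=5  T3=48  T4=29  T5=60  T6=15  T7=38  T8=20
Turnaround (C−A): T1=11  T2=4  T3=46  T4=24  T5=55  T6=5  T7=27  T8=7

48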